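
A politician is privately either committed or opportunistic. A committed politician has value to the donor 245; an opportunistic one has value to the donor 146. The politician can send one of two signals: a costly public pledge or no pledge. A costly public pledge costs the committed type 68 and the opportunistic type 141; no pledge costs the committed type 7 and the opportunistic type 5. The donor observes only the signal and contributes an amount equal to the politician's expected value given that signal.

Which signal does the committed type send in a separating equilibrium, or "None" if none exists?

Try committed → pledge, opportunistic → no pledge:
  Under separation the donor infers type exactly: pledge → committed (pays 245), no pledge → opportunistic (pays 146).
  Committed: pledge gives 245 − 68 = 177; no pledge gives 146 − 7 = 139. No deviation. ✓
  Opportunistic: no pledge gives 146 − 5 = 141; pledge gives 245 − 141 = 104. No deviation. ✓
Both hold — the committed type sends pledge.

pledge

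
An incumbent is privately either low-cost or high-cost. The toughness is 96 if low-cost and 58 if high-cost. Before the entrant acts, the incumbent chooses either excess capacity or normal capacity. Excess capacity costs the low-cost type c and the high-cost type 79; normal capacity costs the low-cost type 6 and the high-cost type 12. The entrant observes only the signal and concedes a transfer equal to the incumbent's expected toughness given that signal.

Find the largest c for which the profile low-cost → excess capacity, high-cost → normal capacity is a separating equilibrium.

Under separation: excess capacity → low-cost (pays 96); normal capacity → high-cost (pays 58).
High-cost: 58 − 12 = 46 ≥ 96 − 79 = 17. Holds regardless of c. ✓
Low-cost: 96 − c ≥ 58 − 6, so c ≤ 96 − 52 = 44.

44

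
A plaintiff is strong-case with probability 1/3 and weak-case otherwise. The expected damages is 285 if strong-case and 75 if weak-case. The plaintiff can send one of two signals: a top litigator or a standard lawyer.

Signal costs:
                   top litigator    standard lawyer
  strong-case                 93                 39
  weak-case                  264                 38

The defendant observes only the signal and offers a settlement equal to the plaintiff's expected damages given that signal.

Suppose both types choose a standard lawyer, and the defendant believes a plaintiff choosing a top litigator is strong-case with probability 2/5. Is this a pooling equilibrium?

Yes

On the equilibrium path (standard lawyer) the defendant holds the prior 1/3 and pays 1/3·285 + 2/3·75 = 145. Off-path (top litigator) belief 2/5 gives 2/5·285 + 3/5·75 = 159.
Strong-case: standard lawyer gives 145 − 39 = 106; top litigator gives 159 − 93 = 66. Stays. ✓
Weak-case: standard lawyer gives 145 − 38 = 107; top litigator gives 159 − 264 = -105. Stays. ✓
Beliefs are Bayes-consistent on-path and both types best-respond.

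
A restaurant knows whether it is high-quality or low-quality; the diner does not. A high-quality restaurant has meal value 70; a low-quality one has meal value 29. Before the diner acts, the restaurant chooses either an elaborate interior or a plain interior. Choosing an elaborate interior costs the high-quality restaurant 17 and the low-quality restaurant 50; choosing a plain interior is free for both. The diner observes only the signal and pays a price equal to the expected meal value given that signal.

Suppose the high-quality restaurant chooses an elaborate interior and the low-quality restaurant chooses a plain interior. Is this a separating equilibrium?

Yes

Under separation the diner infers type exactly: elaborate interior → high-quality (pays 70), plain interior → low-quality (pays 29).
High-quality: elaborate interior gives 70 − 17 = 53; plain interior gives 29 − 0 = 29. No deviation. ✓
Low-quality: plain interior gives 29 − 0 = 29; elaborate interior gives 70 − 50 = 20. No deviation. ✓
Both incentive constraints hold.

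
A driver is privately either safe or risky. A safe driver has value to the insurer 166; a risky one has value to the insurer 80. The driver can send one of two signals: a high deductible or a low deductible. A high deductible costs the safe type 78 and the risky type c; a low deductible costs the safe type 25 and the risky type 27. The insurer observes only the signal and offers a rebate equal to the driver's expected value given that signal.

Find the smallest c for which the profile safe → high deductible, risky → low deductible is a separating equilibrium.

113

Under separation: high deductible → safe (pays 166); low deductible → risky (pays 80).
Safe: 166 − 78 = 88 ≥ 80 − 25 = 55. Holds regardless of c. ✓
Risky: 80 − 27 ≥ 166 − c, so c ≥ 166 − 53 = 113.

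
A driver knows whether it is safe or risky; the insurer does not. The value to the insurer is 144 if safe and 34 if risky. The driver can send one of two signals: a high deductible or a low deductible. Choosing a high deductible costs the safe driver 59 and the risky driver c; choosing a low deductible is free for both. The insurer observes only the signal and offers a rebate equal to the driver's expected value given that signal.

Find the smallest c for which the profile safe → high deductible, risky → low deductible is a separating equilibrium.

110

Under separation: high deductible → safe (pays 144); low deductible → risky (pays 34).
Safe: 144 − 59 = 85 ≥ 34 − 0 = 34. Holds regardless of c. ✓
Risky: 34 − 0 ≥ 144 − c, so c ≥ 144 − 34 = 110.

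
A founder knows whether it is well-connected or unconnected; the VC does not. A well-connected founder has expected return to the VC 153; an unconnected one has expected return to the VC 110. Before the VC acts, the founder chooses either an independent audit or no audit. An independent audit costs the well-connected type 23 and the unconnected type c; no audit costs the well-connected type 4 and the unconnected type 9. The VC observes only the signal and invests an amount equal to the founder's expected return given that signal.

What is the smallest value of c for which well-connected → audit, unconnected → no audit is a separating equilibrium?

Under separation: audit → well-connected (pays 153); no audit → unconnected (pays 110).
Well-connected: 153 − 23 = 130 ≥ 110 − 4 = 106. Holds regardless of c. ✓
Unconnected: 110 − 9 ≥ 153 − c, so c ≥ 153 − 101 = 52.

52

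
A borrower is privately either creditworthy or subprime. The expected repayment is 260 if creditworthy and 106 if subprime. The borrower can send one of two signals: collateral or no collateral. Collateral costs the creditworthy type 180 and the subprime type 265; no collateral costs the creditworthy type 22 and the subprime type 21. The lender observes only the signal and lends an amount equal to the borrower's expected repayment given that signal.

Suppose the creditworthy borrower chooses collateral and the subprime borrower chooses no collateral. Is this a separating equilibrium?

No

If types separate, collateral earns payment 260 and no collateral earns 106.
Creditworthy: collateral gives 260 − 180 = 80; no collateral gives 106 − 22 = 84. Would deviate. ✗
Subprime: no collateral gives 106 − 21 = 85; collateral gives 260 − 265 = -5. No deviation. ✓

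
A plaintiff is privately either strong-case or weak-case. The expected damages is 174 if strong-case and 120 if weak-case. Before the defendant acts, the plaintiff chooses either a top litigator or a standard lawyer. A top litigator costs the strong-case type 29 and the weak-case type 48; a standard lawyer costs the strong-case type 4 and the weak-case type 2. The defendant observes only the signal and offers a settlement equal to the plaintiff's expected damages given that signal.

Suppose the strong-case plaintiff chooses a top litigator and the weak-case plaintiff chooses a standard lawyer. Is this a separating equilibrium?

No

If types separate, top litigator earns payment 174 and standard lawyer earns 120.
Strong-case: top litigator gives 174 − 29 = 145; standard lawyer gives 120 − 4 = 116. No deviation. ✓
Weak-case: standard lawyer gives 120 − 2 = 118; top litigator gives 174 − 48 = 126. Would deviate. ✗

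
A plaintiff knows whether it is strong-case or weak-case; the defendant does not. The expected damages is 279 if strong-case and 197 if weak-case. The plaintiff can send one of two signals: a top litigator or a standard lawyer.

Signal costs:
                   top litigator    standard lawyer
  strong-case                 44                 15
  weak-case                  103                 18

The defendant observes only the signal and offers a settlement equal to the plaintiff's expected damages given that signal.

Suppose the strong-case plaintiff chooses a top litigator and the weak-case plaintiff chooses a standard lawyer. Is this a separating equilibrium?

Yes

If types separate, top litigator earns payment 279 and standard lawyer earns 197.
Strong-case: top litigator gives 279 − 44 = 235; standard lawyer gives 197 − 15 = 182. No deviation. ✓
Weak-case: standard lawyer gives 197 − 18 = 179; top litigator gives 279 − 103 = 176. No deviation. ✓
Both incentive constraints hold.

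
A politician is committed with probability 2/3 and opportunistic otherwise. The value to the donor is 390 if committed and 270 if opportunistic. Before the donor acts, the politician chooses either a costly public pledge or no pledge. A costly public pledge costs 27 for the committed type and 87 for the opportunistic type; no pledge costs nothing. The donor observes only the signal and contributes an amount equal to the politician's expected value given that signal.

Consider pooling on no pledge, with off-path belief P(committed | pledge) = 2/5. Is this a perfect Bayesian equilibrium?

At the pooled signal (no pledge) the donor holds the prior 2/3 and pays 2/3·390 + 1/3·270 = 350. Off-path (pledge) belief 2/5 gives 2/5·390 + 3/5·270 = 318.
Committed: no pledge gives 350 − 0 = 350; pledge gives 318 − 27 = 291. Stays. ✓
Opportunistic: no pledge gives 350 − 0 = 350; pledge gives 318 − 87 = 231. Stays. ✓

Yes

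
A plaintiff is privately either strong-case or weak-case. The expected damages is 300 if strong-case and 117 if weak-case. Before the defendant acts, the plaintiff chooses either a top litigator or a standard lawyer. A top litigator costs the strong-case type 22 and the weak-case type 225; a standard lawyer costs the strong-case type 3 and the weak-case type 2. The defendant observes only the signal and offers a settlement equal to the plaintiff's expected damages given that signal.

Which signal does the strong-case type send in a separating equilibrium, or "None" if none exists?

top litigator

Try strong-case → top litigator, weak-case → standard lawyer:
  If types separate, top litigator earns payment 300 and standard lawyer earns 117.
  Strong-case: top litigator gives 300 − 22 = 278; standard lawyer gives 117 − 3 = 114. No deviation. ✓
  Weak-case: standard lawyer gives 117 − 2 = 115; top litigator gives 300 − 225 = 75. No deviation. ✓
Both hold — the strong-case type sends top litigator.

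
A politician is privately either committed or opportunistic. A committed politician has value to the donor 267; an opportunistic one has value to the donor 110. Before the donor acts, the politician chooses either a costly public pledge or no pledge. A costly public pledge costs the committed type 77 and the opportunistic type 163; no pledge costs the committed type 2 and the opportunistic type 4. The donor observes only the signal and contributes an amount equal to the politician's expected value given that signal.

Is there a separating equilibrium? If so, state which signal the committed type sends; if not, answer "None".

Try committed → pledge, opportunistic → no pledge:
  Under separation the donor infers type exactly: pledge → committed (pays 267), no pledge → opportunistic (pays 110).
  Committed: pledge gives 267 − 77 = 190; no pledge gives 110 − 2 = 108. No deviation. ✓
  Opportunistic: no pledge gives 110 − 4 = 106; pledge gives 267 − 163 = 104. No deviation. ✓
Both hold — the committed type sends pledge.

pledge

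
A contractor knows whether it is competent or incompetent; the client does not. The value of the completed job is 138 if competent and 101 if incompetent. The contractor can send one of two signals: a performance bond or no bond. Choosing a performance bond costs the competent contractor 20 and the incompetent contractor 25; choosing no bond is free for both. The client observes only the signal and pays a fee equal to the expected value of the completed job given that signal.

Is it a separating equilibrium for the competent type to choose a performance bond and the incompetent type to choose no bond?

No

If types separate, bond earns payment 138 and no bond earns 101.
Competent: bond gives 138 − 20 = 118; no bond gives 101 − 0 = 101. No deviation. ✓
Incompetent: no bond gives 101 − 0 = 101; bond gives 138 − 25 = 113. Would deviate. ✗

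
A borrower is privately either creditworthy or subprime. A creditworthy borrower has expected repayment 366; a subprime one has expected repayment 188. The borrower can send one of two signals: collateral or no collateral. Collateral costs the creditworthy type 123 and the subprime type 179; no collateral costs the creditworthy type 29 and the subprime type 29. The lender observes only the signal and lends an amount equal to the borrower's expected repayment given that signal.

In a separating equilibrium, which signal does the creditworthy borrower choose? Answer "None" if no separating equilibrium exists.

None

Try creditworthy → collateral, subprime → no collateral:
  If types separate, collateral earns payment 366 and no collateral earns 188.
  Creditworthy: collateral gives 366 − 123 = 243; no collateral gives 188 − 29 = 159. No deviation. ✓
  Subprime: no collateral gives 188 − 29 = 159; collateral gives 366 − 179 = 187. Would deviate. ✗
Try creditworthy → no collateral, subprime → collateral:
  If types separate, no collateral earns payment 366 and collateral earns 188.
  Creditworthy: no collateral gives 366 − 29 = 337; collateral gives 188 − 123 = 65. No deviation. ✓
  Subprime: collateral gives 188 − 179 = 9; no collateral gives 366 − 29 = 337. Would deviate. ✗
Neither assignment is incentive-compatible.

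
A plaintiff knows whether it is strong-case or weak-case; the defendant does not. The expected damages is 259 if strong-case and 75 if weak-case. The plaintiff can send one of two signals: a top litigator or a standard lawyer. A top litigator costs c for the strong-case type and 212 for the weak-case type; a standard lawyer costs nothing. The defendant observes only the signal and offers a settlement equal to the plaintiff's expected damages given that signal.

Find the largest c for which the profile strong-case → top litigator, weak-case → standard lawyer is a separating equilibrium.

184

Under separation: top litigator → strong-case (pays 259); standard lawyer → weak-case (pays 75).
Weak-case: 75 − 0 = 75 ≥ 259 − 212 = 47. Holds regardless of c. ✓
Strong-case: 259 − c ≥ 75 − 0, so c ≤ 259 − 75 = 184.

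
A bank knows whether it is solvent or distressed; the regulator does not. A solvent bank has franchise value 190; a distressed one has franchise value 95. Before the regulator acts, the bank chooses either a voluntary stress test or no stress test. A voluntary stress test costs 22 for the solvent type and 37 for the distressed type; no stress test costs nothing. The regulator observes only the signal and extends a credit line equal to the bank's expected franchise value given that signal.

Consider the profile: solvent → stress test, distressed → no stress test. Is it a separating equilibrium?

No

Under separation the regulator infers type exactly: stress test → solvent (pays 190), no stress test → distressed (pays 95).
Solvent: stress test gives 190 − 22 = 168; no stress test gives 95 − 0 = 95. No deviation. ✓
Distressed: no stress test gives 95 − 0 = 95; stress test gives 190 − 37 = 153. Would deviate. ✗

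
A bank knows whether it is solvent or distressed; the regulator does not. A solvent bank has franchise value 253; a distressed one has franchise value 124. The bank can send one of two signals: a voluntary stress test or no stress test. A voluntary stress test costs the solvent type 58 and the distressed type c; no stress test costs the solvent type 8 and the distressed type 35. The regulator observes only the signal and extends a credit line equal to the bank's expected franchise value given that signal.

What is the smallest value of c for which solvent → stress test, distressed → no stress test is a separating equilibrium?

164

Under separation: stress test → solvent (pays 253); no stress test → distressed (pays 124).
Solvent: 253 − 58 = 195 ≥ 124 − 8 = 116. Holds regardless of c. ✓
Distressed: 124 − 35 ≥ 253 − c, so c ≥ 253 − 89 = 164.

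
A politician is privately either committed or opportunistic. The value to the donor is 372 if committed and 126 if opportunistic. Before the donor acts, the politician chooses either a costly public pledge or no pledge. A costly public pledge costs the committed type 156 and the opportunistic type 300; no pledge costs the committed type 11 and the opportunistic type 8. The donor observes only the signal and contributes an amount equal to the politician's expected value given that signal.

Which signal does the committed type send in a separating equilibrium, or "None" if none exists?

Try committed → pledge, opportunistic → no pledge:
  If types separate, pledge earns payment 372 and no pledge earns 126.
  Committed: pledge gives 372 − 156 = 216; no pledge gives 126 − 11 = 115. No deviation. ✓
  Opportunistic: no pledge gives 126 − 8 = 118; pledge gives 372 − 300 = 72. No deviation. ✓
Both hold — the committed type sends pledge.

pledge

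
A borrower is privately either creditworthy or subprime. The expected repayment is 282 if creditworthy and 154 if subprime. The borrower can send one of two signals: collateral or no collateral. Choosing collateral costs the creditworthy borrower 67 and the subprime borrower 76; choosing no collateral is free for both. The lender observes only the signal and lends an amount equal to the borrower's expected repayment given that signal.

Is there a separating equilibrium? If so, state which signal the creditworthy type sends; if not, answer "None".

Try creditworthy → collateral, subprime → no collateral:
  If types separate, collateral earns payment 282 and no collateral earns 154.
  Creditworthy: collateral gives 282 − 67 = 215; no collateral gives 154 − 0 = 154. No deviation. ✓
  Subprime: no collateral gives 154 − 0 = 154; collateral gives 282 − 76 = 206. Would deviate. ✗
Try creditworthy → no collateral, subprime → collateral:
  If types separate, no collateral earns payment 282 and collateral earns 154.
  Creditworthy: no collateral gives 282 − 0 = 282; collateral gives 154 − 67 = 87. No deviation. ✓
  Subprime: collateral gives 154 − 76 = 78; no collateral gives 282 − 0 = 282. Would deviate. ✗
Neither assignment is incentive-compatible.

None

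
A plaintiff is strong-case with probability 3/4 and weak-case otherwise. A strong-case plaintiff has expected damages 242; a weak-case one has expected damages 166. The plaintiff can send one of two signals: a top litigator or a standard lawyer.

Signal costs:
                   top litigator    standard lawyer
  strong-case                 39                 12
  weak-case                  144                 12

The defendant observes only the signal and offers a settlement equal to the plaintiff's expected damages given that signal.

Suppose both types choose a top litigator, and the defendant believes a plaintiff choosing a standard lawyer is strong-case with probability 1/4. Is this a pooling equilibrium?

No

At the pooled signal (top litigator) the defendant holds the prior 3/4 and pays 3/4·242 + 1/4·166 = 223. Off-path (standard lawyer) belief 1/4 gives 1/4·242 + 3/4·166 = 185.
Strong-case: top litigator gives 223 − 39 = 184; standard lawyer gives 185 − 12 = 173. Stays. ✓
Weak-case: top litigator gives 223 − 144 = 79; standard lawyer gives 185 − 12 = 173. Deviates. ✗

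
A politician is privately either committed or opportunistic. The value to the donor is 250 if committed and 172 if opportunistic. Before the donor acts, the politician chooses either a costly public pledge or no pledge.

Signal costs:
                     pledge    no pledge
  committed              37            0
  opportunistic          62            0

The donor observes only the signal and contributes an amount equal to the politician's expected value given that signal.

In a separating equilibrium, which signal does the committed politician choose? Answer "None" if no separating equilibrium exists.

None

Try committed → pledge, opportunistic → no pledge:
  If types separate, pledge earns payment 250 and no pledge earns 172.
  Committed: pledge gives 250 − 37 = 213; no pledge gives 172 − 0 = 172. No deviation. ✓
  Opportunistic: no pledge gives 172 − 0 = 172; pledge gives 250 − 62 = 188. Would deviate. ✗
Try committed → no pledge, opportunistic → pledge:
  If types separate, no pledge earns payment 250 and pledge earns 172.
  Committed: no pledge gives 250 − 0 = 250; pledge gives 172 − 37 = 135. No deviation. ✓
  Opportunistic: pledge gives 172 − 62 = 110; no pledge gives 250 − 0 = 250. Would deviate. ✗
Neither assignment is incentive-compatible.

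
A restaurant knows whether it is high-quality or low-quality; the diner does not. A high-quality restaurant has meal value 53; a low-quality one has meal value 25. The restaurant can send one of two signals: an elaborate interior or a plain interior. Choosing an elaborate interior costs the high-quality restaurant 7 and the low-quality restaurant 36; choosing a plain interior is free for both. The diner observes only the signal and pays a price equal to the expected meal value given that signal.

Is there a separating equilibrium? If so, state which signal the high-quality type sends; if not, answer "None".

Try high-quality → elaborate interior, low-quality → plain interior:
  If types separate, elaborate interior earns payment 53 and plain interior earns 25.
  High-quality: elaborate interior gives 53 − 7 = 46; plain interior gives 25 − 0 = 25. No deviation. ✓
  Low-quality: plain interior gives 25 − 0 = 25; elaborate interior gives 53 − 36 = 17. No deviation. ✓
Both hold — the high-quality type sends elaborate interior.

elaborate interior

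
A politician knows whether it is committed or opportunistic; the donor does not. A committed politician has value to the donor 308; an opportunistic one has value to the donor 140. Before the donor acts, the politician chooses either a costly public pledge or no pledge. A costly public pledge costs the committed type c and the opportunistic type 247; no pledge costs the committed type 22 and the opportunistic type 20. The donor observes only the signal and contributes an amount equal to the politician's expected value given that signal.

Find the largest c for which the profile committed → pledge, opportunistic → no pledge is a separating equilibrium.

Under separation: pledge → committed (pays 308); no pledge → opportunistic (pays 140).
Opportunistic: 140 − 20 = 120 ≥ 308 − 247 = 61. Holds regardless of c. ✓
Committed: 308 − c ≥ 140 − 22, so c ≤ 308 − 118 = 190.

190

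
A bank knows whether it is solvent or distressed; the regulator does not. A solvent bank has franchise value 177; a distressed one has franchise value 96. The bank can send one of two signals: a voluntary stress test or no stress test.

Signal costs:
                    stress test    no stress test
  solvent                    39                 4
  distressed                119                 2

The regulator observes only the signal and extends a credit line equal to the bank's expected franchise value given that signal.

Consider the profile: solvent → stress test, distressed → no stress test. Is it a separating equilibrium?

If types separate, stress test earns payment 177 and no stress test earns 96.
Solvent: stress test gives 177 − 39 = 138; no stress test gives 96 − 4 = 92. No deviation. ✓
Distressed: no stress test gives 96 − 2 = 94; stress test gives 177 − 119 = 58. No deviation. ✓
Neither type gains from mimicking the other.

Yes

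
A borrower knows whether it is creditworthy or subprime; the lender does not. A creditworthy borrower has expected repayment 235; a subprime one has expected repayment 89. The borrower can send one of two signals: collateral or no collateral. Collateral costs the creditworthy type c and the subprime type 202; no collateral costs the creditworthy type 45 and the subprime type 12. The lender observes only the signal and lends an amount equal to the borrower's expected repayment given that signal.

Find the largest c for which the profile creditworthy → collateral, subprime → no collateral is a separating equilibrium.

Under separation: collateral → creditworthy (pays 235); no collateral → subprime (pays 89).
Subprime: 89 − 12 = 77 ≥ 235 − 202 = 33. Holds regardless of c. ✓
Creditworthy: 235 − c ≥ 89 − 45, so c ≤ 235 − 44 = 191.

191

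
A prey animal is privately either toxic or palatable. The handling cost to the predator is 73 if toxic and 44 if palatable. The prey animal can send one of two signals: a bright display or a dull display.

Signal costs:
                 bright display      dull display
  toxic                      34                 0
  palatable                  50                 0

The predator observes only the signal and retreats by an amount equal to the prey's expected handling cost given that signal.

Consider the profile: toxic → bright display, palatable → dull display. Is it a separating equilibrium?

If types separate, bright display earns payment 73 and dull display earns 44.
Toxic: bright display gives 73 − 34 = 39; dull display gives 44 − 0 = 44. Would deviate. ✗
Palatable: dull display gives 44 − 0 = 44; bright display gives 73 − 50 = 23. No deviation. ✓

No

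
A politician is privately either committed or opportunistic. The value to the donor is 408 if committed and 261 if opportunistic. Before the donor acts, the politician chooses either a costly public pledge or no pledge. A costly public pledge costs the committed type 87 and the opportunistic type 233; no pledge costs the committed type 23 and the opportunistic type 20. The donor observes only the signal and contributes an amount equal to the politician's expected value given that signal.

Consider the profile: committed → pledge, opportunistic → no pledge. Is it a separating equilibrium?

Yes

Under separation the donor infers type exactly: pledge → committed (pays 408), no pledge → opportunistic (pays 261).
Committed: pledge gives 408 − 87 = 321; no pledge gives 261 − 23 = 238. No deviation. ✓
Opportunistic: no pledge gives 261 − 20 = 241; pledge gives 408 − 233 = 175. No deviation. ✓
Neither type gains from mimicking the other.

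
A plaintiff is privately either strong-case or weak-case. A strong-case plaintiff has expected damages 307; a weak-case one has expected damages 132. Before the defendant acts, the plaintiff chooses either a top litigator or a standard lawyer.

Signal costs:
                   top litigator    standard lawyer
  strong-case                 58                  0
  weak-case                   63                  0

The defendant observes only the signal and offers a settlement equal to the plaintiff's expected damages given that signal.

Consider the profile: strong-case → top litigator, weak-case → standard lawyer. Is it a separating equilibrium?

If types separate, top litigator earns payment 307 and standard lawyer earns 132.
Strong-case: top litigator gives 307 − 58 = 249; standard lawyer gives 132 − 0 = 132. No deviation. ✓
Weak-case: standard lawyer gives 132 − 0 = 132; top litigator gives 307 − 63 = 244. Would deviate. ✗

No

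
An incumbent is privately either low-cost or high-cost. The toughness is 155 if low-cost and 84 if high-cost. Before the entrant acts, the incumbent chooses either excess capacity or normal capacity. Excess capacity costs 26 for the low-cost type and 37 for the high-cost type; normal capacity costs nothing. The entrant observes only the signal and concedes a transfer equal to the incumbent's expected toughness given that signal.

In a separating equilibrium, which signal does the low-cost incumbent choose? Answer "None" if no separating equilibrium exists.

None

Try low-cost → excess capacity, high-cost → normal capacity:
  If types separate, excess capacity earns payment 155 and normal capacity earns 84.
  Low-cost: excess capacity gives 155 − 26 = 129; normal capacity gives 84 − 0 = 84. No deviation. ✓
  High-cost: normal capacity gives 84 − 0 = 84; excess capacity gives 155 − 37 = 118. Would deviate. ✗
Try low-cost → normal capacity, high-cost → excess capacity:
  If types separate, normal capacity earns payment 155 and excess capacity earns 84.
  Low-cost: normal capacity gives 155 − 0 = 155; excess capacity gives 84 − 26 = 58. No deviation. ✓
  High-cost: excess capacity gives 84 − 37 = 47; normal capacity gives 155 − 0 = 155. Would deviate. ✗
Neither assignment is incentive-compatible.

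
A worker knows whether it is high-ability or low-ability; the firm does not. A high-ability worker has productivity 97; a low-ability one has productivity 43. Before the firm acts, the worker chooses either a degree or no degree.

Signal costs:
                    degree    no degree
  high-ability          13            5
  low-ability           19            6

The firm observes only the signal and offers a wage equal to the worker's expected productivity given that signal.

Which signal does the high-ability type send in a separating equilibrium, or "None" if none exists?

None

Try high-ability → degree, low-ability → no degree:
  Under separation the firm infers type exactly: degree → high-ability (pays 97), no degree → low-ability (pays 43).
  High-ability: degree gives 97 − 13 = 84; no degree gives 43 − 5 = 38. No deviation. ✓
  Low-ability: no degree gives 43 − 6 = 37; degree gives 97 − 19 = 78. Would deviate. ✗
Try high-ability → no degree, low-ability → degree:
  Under separation the firm infers type exactly: no degree → high-ability (pays 97), degree → low-ability (pays 43).
  High-ability: no degree gives 97 − 5 = 92; degree gives 43 − 13 = 30. No deviation. ✓
  Low-ability: degree gives 43 − 19 = 24; no degree gives 97 − 6 = 91. Would deviate. ✗
Neither assignment is incentive-compatible.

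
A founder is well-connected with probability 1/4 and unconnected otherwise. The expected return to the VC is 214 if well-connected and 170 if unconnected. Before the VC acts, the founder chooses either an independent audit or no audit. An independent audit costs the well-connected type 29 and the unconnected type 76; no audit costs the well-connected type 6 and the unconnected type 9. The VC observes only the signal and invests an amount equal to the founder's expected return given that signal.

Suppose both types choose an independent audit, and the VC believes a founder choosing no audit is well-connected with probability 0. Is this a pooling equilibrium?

At the pooled signal (audit) the VC holds the prior 1/4 and pays 1/4·214 + 3/4·170 = 181. Off-path (no audit) belief 0 gives 0·214 + 1·170 = 170.
Well-connected: audit gives 181 − 29 = 152; no audit gives 170 − 6 = 164. Deviates. ✗
Unconnected: audit gives 181 − 76 = 105; no audit gives 170 − 9 = 161. Deviates. ✗

No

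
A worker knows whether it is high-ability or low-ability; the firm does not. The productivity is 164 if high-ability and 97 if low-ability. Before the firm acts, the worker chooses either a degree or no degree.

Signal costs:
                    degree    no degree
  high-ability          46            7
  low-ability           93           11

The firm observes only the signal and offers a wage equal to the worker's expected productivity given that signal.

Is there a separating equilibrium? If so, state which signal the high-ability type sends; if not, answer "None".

degree

Try high-ability → degree, low-ability → no degree:
  If types separate, degree earns payment 164 and no degree earns 97.
  High-ability: degree gives 164 − 46 = 118; no degree gives 97 − 7 = 90. No deviation. ✓
  Low-ability: no degree gives 97 − 11 = 86; degree gives 164 − 93 = 71. No deviation. ✓
Both hold — the high-ability type sends degree.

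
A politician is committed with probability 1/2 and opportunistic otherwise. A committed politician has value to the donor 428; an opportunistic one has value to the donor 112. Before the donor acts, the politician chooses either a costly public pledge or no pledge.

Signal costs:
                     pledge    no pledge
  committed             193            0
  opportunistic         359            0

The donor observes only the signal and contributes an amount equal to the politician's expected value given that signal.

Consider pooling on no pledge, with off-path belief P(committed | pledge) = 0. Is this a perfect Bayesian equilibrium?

On the equilibrium path (no pledge) the donor holds the prior 1/2 and pays 1/2·428 + 1/2·112 = 270. Off-path (pledge) belief 0 gives 0·428 + 1·112 = 112.
Committed: no pledge gives 270 − 0 = 270; pledge gives 112 − 193 = -81. Stays. ✓
Opportunistic: no pledge gives 270 − 0 = 270; pledge gives 112 − 359 = -247. Stays. ✓
Beliefs are Bayes-consistent on-path and both types best-respond.

Yes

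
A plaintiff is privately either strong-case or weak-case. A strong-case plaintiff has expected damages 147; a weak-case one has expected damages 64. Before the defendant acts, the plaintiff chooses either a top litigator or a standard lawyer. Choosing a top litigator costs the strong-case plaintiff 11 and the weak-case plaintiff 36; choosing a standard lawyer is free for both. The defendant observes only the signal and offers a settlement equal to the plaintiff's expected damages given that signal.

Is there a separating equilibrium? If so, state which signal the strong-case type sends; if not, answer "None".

None

Try strong-case → top litigator, weak-case → standard lawyer:
  Under separation the defendant infers type exactly: top litigator → strong-case (pays 147), standard lawyer → weak-case (pays 64).
  Strong-case: top litigator gives 147 − 11 = 136; standard lawyer gives 64 − 0 = 64. No deviation. ✓
  Weak-case: standard lawyer gives 64 − 0 = 64; top litigator gives 147 − 36 = 111. Would deviate. ✗
Try strong-case → standard lawyer, weak-case → top litigator:
  Under separation the defendant infers type exactly: standard lawyer → strong-case (pays 147), top litigator → weak-case (pays 64).
  Strong-case: standard lawyer gives 147 − 0 = 147; top litigator gives 64 − 11 = 53. No deviation. ✓
  Weak-case: top litigator gives 64 − 36 = 28; standard lawyer gives 147 − 0 = 147. Would deviate. ✗
Neither assignment is incentive-compatible.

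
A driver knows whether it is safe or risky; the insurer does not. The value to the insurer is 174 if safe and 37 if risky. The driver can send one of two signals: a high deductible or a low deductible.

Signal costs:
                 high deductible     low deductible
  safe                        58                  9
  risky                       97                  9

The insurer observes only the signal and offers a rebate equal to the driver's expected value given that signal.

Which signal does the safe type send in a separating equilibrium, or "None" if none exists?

Try safe → high deductible, risky → low deductible:
  If types separate, high deductible earns payment 174 and low deductible earns 37.
  Safe: high deductible gives 174 − 58 = 116; low deductible gives 37 − 9 = 28. No deviation. ✓
  Risky: low deductible gives 37 − 9 = 28; high deductible gives 174 − 97 = 77. Would deviate. ✗
Try safe → low deductible, risky → high deductible:
  If types separate, low deductible earns payment 174 and high deductible earns 37.
  Safe: low deductible gives 174 − 9 = 165; high deductible gives 37 − 58 = -21. No deviation. ✓
  Risky: high deductible gives 37 − 97 = -60; low deductible gives 174 − 9 = 165. Would deviate. ✗
Neither assignment is incentive-compatible.

None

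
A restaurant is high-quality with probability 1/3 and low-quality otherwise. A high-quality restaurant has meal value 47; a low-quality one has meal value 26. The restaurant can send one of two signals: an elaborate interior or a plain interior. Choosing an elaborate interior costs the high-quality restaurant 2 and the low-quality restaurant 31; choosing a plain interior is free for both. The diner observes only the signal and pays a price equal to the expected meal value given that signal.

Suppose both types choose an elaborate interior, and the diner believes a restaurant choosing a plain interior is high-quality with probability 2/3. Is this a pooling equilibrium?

At the pooled signal (elaborate interior) the diner holds the prior 1/3 and pays 1/3·47 + 2/3·26 = 33. Off-path (plain interior) belief 2/3 gives 2/3·47 + 1/3·26 = 40.
High-quality: elaborate interior gives 33 − 2 = 31; plain interior gives 40 − 0 = 40. Deviates. ✗
Low-quality: elaborate interior gives 33 − 31 = 2; plain interior gives 40 − 0 = 40. Deviates. ✗

No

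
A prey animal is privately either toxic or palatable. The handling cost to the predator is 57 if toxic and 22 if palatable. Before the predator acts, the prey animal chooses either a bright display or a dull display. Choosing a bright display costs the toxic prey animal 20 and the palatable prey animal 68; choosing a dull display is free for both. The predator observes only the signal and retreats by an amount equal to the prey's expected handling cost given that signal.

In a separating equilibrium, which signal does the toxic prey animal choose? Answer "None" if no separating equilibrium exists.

bright display

Try toxic → bright display, palatable → dull display:
  If types separate, bright display earns payment 57 and dull display earns 22.
  Toxic: bright display gives 57 − 20 = 37; dull display gives 22 − 0 = 22. No deviation. ✓
  Palatable: dull display gives 22 − 0 = 22; bright display gives 57 − 68 = -11. No deviation. ✓
Both hold — the toxic type sends bright display.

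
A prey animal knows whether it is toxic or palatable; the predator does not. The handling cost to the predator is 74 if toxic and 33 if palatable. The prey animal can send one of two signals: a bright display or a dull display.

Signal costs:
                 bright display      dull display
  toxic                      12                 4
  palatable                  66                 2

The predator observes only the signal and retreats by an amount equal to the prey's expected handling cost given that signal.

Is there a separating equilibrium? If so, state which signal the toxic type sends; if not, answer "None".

Try toxic → bright display, palatable → dull display:
  Under separation the predator infers type exactly: bright display → toxic (pays 74), dull display → palatable (pays 33).
  Toxic: bright display gives 74 − 12 = 62; dull display gives 33 − 4 = 29. No deviation. ✓
  Palatable: dull display gives 33 − 2 = 31; bright display gives 74 − 66 = 8. No deviation. ✓
Both hold — the toxic type sends bright display.

bright display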